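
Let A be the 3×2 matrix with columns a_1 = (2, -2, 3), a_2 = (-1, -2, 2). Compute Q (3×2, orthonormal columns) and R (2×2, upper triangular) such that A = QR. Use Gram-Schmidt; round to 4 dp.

Q = [[0.4851, -0.8484], [-0.4851, -0.4628], [0.7276, 0.2571]], R = [[4.1231, 1.9403], [0.0000, 2.2881]]

a_1 = (2, -2, 3); ‖a_1‖ = 4.1231, so q_1 = (0.4851, -0.4851, 0.7276).
q_1·a_2 = 0.4851·(-1) + (-0.4851)·(-2) + 0.7276·2 = 1.9403.
u_2 = a_2 − 1.9403·q_1 = (-1.9412, -1.0588, 0.5882).
‖u_2‖ = 2.2881, so q_2 = (-0.8484, -0.4628, 0.2571).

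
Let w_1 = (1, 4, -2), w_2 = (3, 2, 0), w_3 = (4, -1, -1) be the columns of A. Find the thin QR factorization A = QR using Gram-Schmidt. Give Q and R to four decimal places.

w_1 = (1, 4, -2); ‖w_1‖ = 4.5826, so e_1 = (0.2182, 0.8729, -0.4364).
e_1·w_2 = 0.2182·3 + 0.8729·2 + (-0.4364)·0 = 2.4004.
u_2 = w_2 − 2.4004·e_1 = (2.4762, -0.0952, 1.0476).
‖u_2‖ = 2.6904, so e_2 = (0.9204, -0.0354, 0.3894).
e_1·w_3 = 0.2182·4 + 0.8729·(-1) + (-0.4364)·(-1) = 0.4364; e_2·w_3 = 0.9204·4 + (-0.0354)·(-1) + 0.3894·(-1) = 3.3276.
u_3 = w_3 − 0.4364·e_1 − 3.3276·e_2 = (0.8421, -1.2632, -2.1053).
‖u_3‖ = 2.5955, so e_3 = (0.3244, -0.4867, -0.8111).

Q = [[0.2182, 0.9204, 0.3244], [0.8729, -0.0354, -0.4867], [-0.4364, 0.3894, -0.8111]], R = [[4.5826, 2.4004, 0.4364], [0.0000, 2.6904, 3.3276], [0.0000, 0.0000, 2.5955]]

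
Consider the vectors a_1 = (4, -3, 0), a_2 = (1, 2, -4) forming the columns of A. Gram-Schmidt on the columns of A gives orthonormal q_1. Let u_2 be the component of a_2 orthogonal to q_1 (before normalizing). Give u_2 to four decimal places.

q_1 = a_1/‖a_1‖ = (4, -3, 0)/5.0000 = (0.8000, -0.6000, 0.0000).
r_{12} = q_1·a_2 = -0.4000.
u_2 = a_2 + 0.4000·q_1 = (1.3200, 1.7600, -4.0000).

u_2 = (1.3200, 1.7600, -4.0000)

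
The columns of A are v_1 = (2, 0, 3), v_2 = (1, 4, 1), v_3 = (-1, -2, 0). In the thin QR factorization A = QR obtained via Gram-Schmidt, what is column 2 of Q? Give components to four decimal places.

e_1 = v_1/‖v_1‖ = (2, 0, 3)/3.6056 = (0.5547, 0.0000, 0.8321).
r_{12} = e_1·v_2 = 1.3868.
u_2 = v_2 − 1.3868·e_1 = (0.2308, 4.0000, -0.1538).
‖u_2‖ = 4.0096, so e_2 = (0.0576, 0.9976, -0.0384).

e_2 = (0.0576, 0.9976, -0.0384)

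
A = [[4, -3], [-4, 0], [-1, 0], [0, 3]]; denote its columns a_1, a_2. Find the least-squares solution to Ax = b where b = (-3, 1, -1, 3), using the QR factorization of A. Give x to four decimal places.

x = (-0.1200, 0.9200)

e_1 = a_1/‖a_1‖ = (4, -4, -1, 0)/5.7446 = (0.6963, -0.6963, -0.1741, 0.0000).
r_{12} = e_1·a_2 = -2.0889.
u_2 = a_2 + 2.0889·e_1 = (-1.5455, -1.4545, -0.3636, 3.0000).
‖u_2‖ = 3.6927, so e_2 = (-0.4185, -0.3939, -0.0985, 0.8124).
Qᵀb = (-2.6112, 3.3973).
Back-substitute: x_2 = 3.3973/3.6927 = 0.9200.
x_1 = (-2.6112 + 2.0889·0.9200)/5.7446 = -0.1200.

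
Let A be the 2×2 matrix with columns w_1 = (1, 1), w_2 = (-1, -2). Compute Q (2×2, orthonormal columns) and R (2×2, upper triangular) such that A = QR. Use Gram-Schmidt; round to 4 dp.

w_1 = (1, 1); ‖w_1‖ = 1.4142, so e_1 = (0.7071, 0.7071).
e_1·w_2 = 0.7071·(-1) + 0.7071·(-2) = -2.1213.
u_2 = w_2 + 2.1213·e_1 = (0.5000, -0.5000).
‖u_2‖ = 0.7071, so e_2 = (0.7071, -0.7071).

Q = [[0.7071, 0.7071], [0.7071, -0.7071]], R = [[1.4142, -2.1213], [0.0000, 0.7071]]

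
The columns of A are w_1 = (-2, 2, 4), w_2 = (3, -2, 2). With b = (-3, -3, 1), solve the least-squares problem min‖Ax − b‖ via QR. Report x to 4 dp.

w_1 = (-2, 2, 4); ‖w_1‖ = 4.8990, so q_1 = (-0.4082, 0.4082, 0.8165).
q_1·w_2 = (-0.4082)·3 + 0.4082·(-2) + 0.8165·2 = -0.4082.
u_2 = w_2 + 0.4082·q_1 = (2.8333, -1.8333, 2.3333).
‖u_2‖ = 4.1028, so q_2 = (0.6906, -0.4468, 0.5687).
Qᵀb = (0.8165, -0.1625).
Back-substitute: x_2 = -0.1625/4.1028 = -0.0396.
x_1 = (0.8165 + 0.4082·(-0.0396))/4.8990 = 0.1634.

x = (0.1634, -0.0396)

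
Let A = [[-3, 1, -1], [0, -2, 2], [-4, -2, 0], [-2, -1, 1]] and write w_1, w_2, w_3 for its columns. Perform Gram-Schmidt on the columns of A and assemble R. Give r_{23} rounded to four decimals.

r_{23} = -2.1651

w_1 = (-3, 0, -4, -2); ‖w_1‖ = 5.3852, so q_1 = (-0.5571, 0.0000, -0.7428, -0.3714).
q_1·w_2 = (-0.5571)·1 + 0.0000·(-2) + (-0.7428)·(-2) + (-0.3714)·(-1) = 1.2999.
u_2 = w_2 − 1.2999·q_1 = (1.7241, -2.0000, -1.0345, -0.5172).
‖u_2‖ = 2.8828, so q_2 = (0.5981, -0.6938, -0.3589, -0.1794).
r_{23} = q_2·w_3 = -2.1651.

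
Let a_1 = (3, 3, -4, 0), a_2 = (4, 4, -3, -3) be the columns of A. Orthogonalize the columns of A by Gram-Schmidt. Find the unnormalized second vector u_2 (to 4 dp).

u_2 = (0.8235, 0.8235, 1.2353, -3.0000)

a_1 = (3, 3, -4, 0); ‖a_1‖ = 5.8310, so e_1 = (0.5145, 0.5145, -0.6860, 0.0000).
e_1·a_2 = 0.5145·4 + 0.5145·4 + (-0.6860)·(-3) + 0.0000·(-3) = 6.1739.
u_2 = a_2 − 6.1739·e_1 = (0.8235, 0.8235, 1.2353, -3.0000).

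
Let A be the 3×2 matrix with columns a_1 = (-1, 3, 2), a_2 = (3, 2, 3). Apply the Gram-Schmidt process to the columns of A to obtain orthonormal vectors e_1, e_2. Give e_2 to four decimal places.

a_1 = (-1, 3, 2); ‖a_1‖ = 3.7417, so e_1 = (-0.2673, 0.8018, 0.5345).
e_1·a_2 = (-0.2673)·3 + 0.8018·2 + 0.5345·3 = 2.4054.
u_2 = a_2 − 2.4054·e_1 = (3.6429, 0.0714, 1.7143).
‖u_2‖ = 4.0267, so e_2 = (0.9047, 0.0177, 0.4257).

e_2 = (0.9047, 0.0177, 0.4257)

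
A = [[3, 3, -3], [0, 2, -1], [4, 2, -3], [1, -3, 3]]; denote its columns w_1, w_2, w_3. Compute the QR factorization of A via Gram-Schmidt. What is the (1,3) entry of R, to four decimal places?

r_{13} = -3.5301

e_1 = w_1/‖w_1‖ = (3, 0, 4, 1)/5.0990 = (0.5883, 0.0000, 0.7845, 0.1961).
r_{13} = e_1·w_3 = -3.5301.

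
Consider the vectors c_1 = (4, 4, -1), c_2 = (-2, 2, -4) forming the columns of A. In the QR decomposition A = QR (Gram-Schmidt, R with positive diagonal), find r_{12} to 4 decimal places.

r_{12} = 0.6963

c_1 = (4, 4, -1); ‖c_1‖ = 5.7446, so q_1 = (0.6963, 0.6963, -0.1741).
r_{12} = q_1·c_2 = 0.6963.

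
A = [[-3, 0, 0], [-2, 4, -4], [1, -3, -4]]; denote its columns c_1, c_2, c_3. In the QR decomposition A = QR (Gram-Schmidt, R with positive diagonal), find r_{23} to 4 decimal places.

c_1 = (-3, -2, 1); ‖c_1‖ = 3.7417, so q_1 = (-0.8018, -0.5345, 0.2673).
q_1·c_2 = (-0.8018)·0 + (-0.5345)·4 + 0.2673·(-3) = -2.9399.
u_2 = c_2 + 2.9399·q_1 = (-2.3571, 2.4286, -2.2143).
‖u_2‖ = 4.0444, so q_2 = (-0.5828, 0.6005, -0.5475).
r_{23} = q_2·c_3 = -0.2119.

r_{23} = -0.2119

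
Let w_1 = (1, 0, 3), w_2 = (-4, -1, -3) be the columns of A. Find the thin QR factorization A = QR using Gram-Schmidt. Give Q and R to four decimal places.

Q = [[0.3162, -0.8950], [0.0000, -0.3315], [0.9487, 0.2983]], R = [[3.1623, -4.1110], [0.0000, 3.0166]]

q_1 = w_1/‖w_1‖ = (1, 0, 3)/3.1623 = (0.3162, 0.0000, 0.9487).
r_{12} = q_1·w_2 = -4.1110.
u_2 = w_2 + 4.1110·q_1 = (-2.7000, -1.0000, 0.9000).
‖u_2‖ = 3.0166, so q_2 = (-0.8950, -0.3315, 0.2983).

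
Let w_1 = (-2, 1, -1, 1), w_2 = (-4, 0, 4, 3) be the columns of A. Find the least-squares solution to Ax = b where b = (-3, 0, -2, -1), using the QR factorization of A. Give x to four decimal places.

e_1 = w_1/‖w_1‖ = (-2, 1, -1, 1)/2.6458 = (-0.7559, 0.3780, -0.3780, 0.3780).
r_{12} = e_1·w_2 = 2.6458.
u_2 = w_2 − 2.6458·e_1 = (-2.0000, -1.0000, 5.0000, 2.0000).
‖u_2‖ = 5.8310, so e_2 = (-0.3430, -0.1715, 0.8575, 0.3430).
Qᵀb = (2.6458, -1.0290).
Back-substitute: x_2 = -1.0290/5.8310 = -0.1765.
x_1 = (2.6458 − 2.6458·(-0.1765))/2.6458 = 1.1765.

x = (1.1765, -0.1765)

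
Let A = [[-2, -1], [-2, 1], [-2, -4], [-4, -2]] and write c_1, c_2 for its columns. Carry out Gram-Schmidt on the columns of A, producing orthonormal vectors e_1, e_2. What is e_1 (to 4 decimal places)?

e_1 = (-0.3780, -0.3780, -0.3780, -0.7559)

c_1 = (-2, -2, -2, -4); ‖c_1‖ = 5.2915, so e_1 = (-0.3780, -0.3780, -0.3780, -0.7559).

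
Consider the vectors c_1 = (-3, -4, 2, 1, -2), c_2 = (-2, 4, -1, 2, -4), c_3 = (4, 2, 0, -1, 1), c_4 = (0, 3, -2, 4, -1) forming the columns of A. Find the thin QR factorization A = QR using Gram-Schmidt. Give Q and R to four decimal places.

Q = [[-0.5145, -0.3404, 0.6980, 0.2531], [-0.6860, 0.5888, -0.0127, -0.1579], [0.3430, -0.1380, 0.5279, -0.1764], [0.1715, 0.3220, 0.0207, 0.9128], [-0.3430, -0.6440, -0.4833, 0.2161]], R = [[5.8310, -0.3430, -3.9445, -1.7150], [0.0000, 6.3939, -1.1500, 3.9744], [0.0000, 0.0000, 2.2625, -0.5279], [0.0000, 0.0000, 0.0000, 3.3143]]

c_1 = (-3, -4, 2, 1, -2); ‖c_1‖ = 5.8310, so e_1 = (-0.5145, -0.6860, 0.3430, 0.1715, -0.3430).
e_1·c_2 = (-0.5145)·(-2) + (-0.6860)·4 + 0.3430·(-1) + 0.1715·2 + (-0.3430)·(-4) = -0.3430.
u_2 = c_2 + 0.3430·e_1 = (-2.1765, 3.7647, -0.8824, 2.0588, -4.1176).
‖u_2‖ = 6.3939, so e_2 = (-0.3404, 0.5888, -0.1380, 0.3220, -0.6440).
e_1·c_3 = (-0.5145)·4 + (-0.6860)·2 + 0.3430·0 + 0.1715·(-1) + (-0.3430)·1 = -3.9445; e_2·c_3 = (-0.3404)·4 + 0.5888·2 + (-0.1380)·0 + 0.3220·(-1) + (-0.6440)·1 = -1.1500.
u_3 = c_3 + 3.9445·e_1 + 1.1500·e_2 = (1.5791, -0.0288, 1.1942, 0.0468, -1.0935).
‖u_3‖ = 2.2625, so e_3 = (0.6980, -0.0127, 0.5279, 0.0207, -0.4833).
e_1·c_4 = (-0.5145)·0 + (-0.6860)·3 + 0.3430·(-2) + 0.1715·4 + (-0.3430)·(-1) = -1.7150; e_2·c_4 = (-0.3404)·0 + 0.5888·3 + (-0.1380)·(-2) + 0.3220·4 + (-0.6440)·(-1) = 3.9744; e_3·c_4 = 0.6980·0 + (-0.0127)·3 + 0.5279·(-2) + 0.0207·4 + (-0.4833)·(-1) = -0.5279.
u_4 = c_4 + 1.7150·e_1 − 3.9744·e_2 + 0.5279·e_3 = (0.8389, -0.5233, -0.5847, 3.0253, 0.7161).
‖u_4‖ = 3.3143, so e_4 = (0.2531, -0.1579, -0.1764, 0.9128, 0.2161).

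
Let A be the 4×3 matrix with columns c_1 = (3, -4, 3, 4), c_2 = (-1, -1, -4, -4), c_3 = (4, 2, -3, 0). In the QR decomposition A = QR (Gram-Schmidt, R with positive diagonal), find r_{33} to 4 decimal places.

c_1 = (3, -4, 3, 4); ‖c_1‖ = 7.0711, so e_1 = (0.4243, -0.5657, 0.4243, 0.5657).
e_1·c_2 = 0.4243·(-1) + (-0.5657)·(-1) + 0.4243·(-4) + 0.5657·(-4) = -3.8184.
u_2 = c_2 + 3.8184·e_1 = (0.6200, -3.1600, -2.3800, -1.8400).
‖u_2‖ = 4.4068, so e_2 = (0.1407, -0.7171, -0.5401, -0.4175).
e_1·c_3 = 0.4243·4 + (-0.5657)·2 + 0.4243·(-3) + 0.5657·0 = -0.7071; e_2·c_3 = 0.1407·4 + (-0.7171)·2 + (-0.5401)·(-3) + (-0.4175)·0 = 0.7488.
u_3 = c_3 + 0.7071·e_1 − 0.7488·e_2 = (4.1946, 2.1370, -2.2956, 0.7127).
r_{33} = ‖u_3‖ = 5.2858.

r_{33} = 5.2858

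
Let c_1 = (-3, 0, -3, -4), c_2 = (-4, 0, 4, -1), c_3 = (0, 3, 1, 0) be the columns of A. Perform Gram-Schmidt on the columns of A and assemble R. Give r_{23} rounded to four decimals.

r_{23} = 0.7632

e_1 = c_1/‖c_1‖ = (-3, 0, -3, -4)/5.8310 = (-0.5145, 0.0000, -0.5145, -0.6860).
r_{12} = e_1·c_2 = 0.6860.
u_2 = c_2 − 0.6860·e_1 = (-3.6471, 0.0000, 4.3529, -0.5294).
‖u_2‖ = 5.7035, so e_2 = (-0.6394, 0.0000, 0.7632, -0.0928).
r_{23} = e_2·c_3 = 0.7632.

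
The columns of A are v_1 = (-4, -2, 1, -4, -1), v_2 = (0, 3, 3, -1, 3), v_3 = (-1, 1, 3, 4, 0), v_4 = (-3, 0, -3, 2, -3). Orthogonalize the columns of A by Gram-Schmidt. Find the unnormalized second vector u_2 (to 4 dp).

u_2 = (-0.2105, 2.8947, 3.0526, -1.2105, 2.9474)

v_1 = (-4, -2, 1, -4, -1); ‖v_1‖ = 6.1644, so q_1 = (-0.6489, -0.3244, 0.1622, -0.6489, -0.1622).
q_1·v_2 = (-0.6489)·0 + (-0.3244)·3 + 0.1622·3 + (-0.6489)·(-1) + (-0.1622)·3 = -0.3244.
u_2 = v_2 + 0.3244·q_1 = (-0.2105, 2.8947, 3.0526, -1.2105, 2.9474).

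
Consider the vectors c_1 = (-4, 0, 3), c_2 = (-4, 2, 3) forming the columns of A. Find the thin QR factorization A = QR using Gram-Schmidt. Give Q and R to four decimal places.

Q = [[-0.8000, 0.0000], [0.0000, 1.0000], [0.6000, 0.0000]], R = [[5.0000, 5.0000], [0.0000, 2.0000]]

c_1 = (-4, 0, 3); ‖c_1‖ = 5.0000, so q_1 = (-0.8000, 0.0000, 0.6000).
q_1·c_2 = (-0.8000)·(-4) + 0.0000·2 + 0.6000·3 = 5.0000.
u_2 = c_2 − 5.0000·q_1 = (0.0000, 2.0000, 0.0000).
‖u_2‖ = 2.0000, so q_2 = (0.0000, 1.0000, 0.0000).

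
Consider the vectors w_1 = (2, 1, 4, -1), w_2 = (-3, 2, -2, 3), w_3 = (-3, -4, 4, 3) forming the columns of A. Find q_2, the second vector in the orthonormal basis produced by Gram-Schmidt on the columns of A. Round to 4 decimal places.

q_1 = w_1/‖w_1‖ = (2, 1, 4, -1)/4.6904 = (0.4264, 0.2132, 0.8528, -0.2132).
r_{12} = q_1·w_2 = -3.1980.
u_2 = w_2 + 3.1980·q_1 = (-1.6364, 2.6818, 0.7273, 2.3182).
‖u_2‖ = 3.9715, so q_2 = (-0.4120, 0.6753, 0.1831, 0.5837).

q_2 = (-0.4120, 0.6753, 0.1831, 0.5837)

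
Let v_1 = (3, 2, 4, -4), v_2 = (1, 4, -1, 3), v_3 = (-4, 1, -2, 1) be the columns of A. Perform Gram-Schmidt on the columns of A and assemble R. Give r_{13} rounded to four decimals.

r_{13} = -3.2796

v_1 = (3, 2, 4, -4); ‖v_1‖ = 6.7082, so q_1 = (0.4472, 0.2981, 0.5963, -0.5963).
r_{13} = q_1·v_3 = -3.2796.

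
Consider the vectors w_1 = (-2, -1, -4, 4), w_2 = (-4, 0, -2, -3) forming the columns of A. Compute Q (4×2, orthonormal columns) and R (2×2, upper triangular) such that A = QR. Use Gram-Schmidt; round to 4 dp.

Q = [[-0.3288, -0.7079], [-0.1644, 0.0202], [-0.6576, -0.2933], [0.6576, -0.6422]], R = [[6.0828, 0.6576], [0.0000, 5.3449]]

e_1 = w_1/‖w_1‖ = (-2, -1, -4, 4)/6.0828 = (-0.3288, -0.1644, -0.6576, 0.6576).
r_{12} = e_1·w_2 = 0.6576.
u_2 = w_2 − 0.6576·e_1 = (-3.7838, 0.1081, -1.5676, -3.4324).
‖u_2‖ = 5.3449, so e_2 = (-0.7079, 0.0202, -0.2933, -0.6422).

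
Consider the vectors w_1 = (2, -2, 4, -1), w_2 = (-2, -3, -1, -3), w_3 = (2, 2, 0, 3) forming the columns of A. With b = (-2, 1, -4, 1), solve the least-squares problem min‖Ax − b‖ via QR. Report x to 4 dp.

w_1 = (2, -2, 4, -1); ‖w_1‖ = 5.0000, so e_1 = (0.4000, -0.4000, 0.8000, -0.2000).
e_1·w_2 = 0.4000·(-2) + (-0.4000)·(-3) + 0.8000·(-1) + (-0.2000)·(-3) = 0.2000.
u_2 = w_2 − 0.2000·e_1 = (-2.0800, -2.9200, -1.1600, -2.9600).
‖u_2‖ = 4.7917, so e_2 = (-0.4341, -0.6094, -0.2421, -0.6177).
e_1·w_3 = 0.4000·2 + (-0.4000)·2 + 0.8000·0 + (-0.2000)·3 = -0.6000; e_2·w_3 = (-0.4341)·2 + (-0.6094)·2 + (-0.2421)·0 + (-0.6177)·3 = -3.9402.
u_3 = w_3 + 0.6000·e_1 + 3.9402·e_2 = (0.5296, -0.6411, -0.4739, 0.4460).
‖u_3‖ = 1.0559, so e_3 = (0.5016, -0.6072, -0.4488, 0.4224).
Qᵀb = (-4.6000, 0.6094, 0.6072).
Back-substitute: x_3 = 0.6072/1.0559 = 0.5750.
x_2 = (0.6094 + 3.9402·0.5750)/4.7917 = 0.6000.
x_1 = (-4.6000 − 0.2000·0.6000 + 0.6000·0.5750)/5.0000 = -0.8750.

x = (-0.8750, 0.6000, 0.5750)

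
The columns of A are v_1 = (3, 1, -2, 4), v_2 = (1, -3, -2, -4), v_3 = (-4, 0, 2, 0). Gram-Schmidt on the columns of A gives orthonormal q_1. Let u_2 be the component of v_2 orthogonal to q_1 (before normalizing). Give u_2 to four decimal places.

u_2 = (2.2000, -2.6000, -2.8000, -2.4000)

v_1 = (3, 1, -2, 4); ‖v_1‖ = 5.4772, so q_1 = (0.5477, 0.1826, -0.3651, 0.7303).
q_1·v_2 = 0.5477·1 + 0.1826·(-3) + (-0.3651)·(-2) + 0.7303·(-4) = -2.1909.
u_2 = v_2 + 2.1909·q_1 = (2.2000, -2.6000, -2.8000, -2.4000).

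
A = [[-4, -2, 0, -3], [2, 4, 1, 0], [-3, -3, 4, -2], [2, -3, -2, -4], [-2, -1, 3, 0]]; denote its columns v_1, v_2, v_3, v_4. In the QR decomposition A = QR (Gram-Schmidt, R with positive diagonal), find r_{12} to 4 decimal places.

v_1 = (-4, 2, -3, 2, -2); ‖v_1‖ = 6.0828, so e_1 = (-0.6576, 0.3288, -0.4932, 0.3288, -0.3288).
r_{12} = e_1·v_2 = 3.4524.

r_{12} = 3.4524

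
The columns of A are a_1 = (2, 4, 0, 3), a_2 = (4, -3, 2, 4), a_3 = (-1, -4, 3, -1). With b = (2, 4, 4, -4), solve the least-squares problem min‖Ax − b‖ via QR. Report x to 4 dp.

x = (1.6188, -0.8911, 1.5150)

e_1 = a_1/‖a_1‖ = (2, 4, 0, 3)/5.3852 = (0.3714, 0.7428, 0.0000, 0.5571).
r_{12} = e_1·a_2 = 1.4856.
u_2 = a_2 − 1.4856·e_1 = (3.4483, -4.1034, 2.0000, 3.1724).
‖u_2‖ = 6.5416, so e_2 = (0.5271, -0.6273, 0.3057, 0.4850).
r_{13} = e_1·a_3 = -3.8996; r_{23} = e_2·a_3 = 2.4142.
u_3 = a_3 + 3.8996·e_1 − 2.4142·e_2 = (-0.8243, 0.4110, 2.2619, 0.0016).
‖u_3‖ = 2.4422, so e_3 = (-0.3375, 0.1683, 0.9262, 0.0007).
Qᵀb = (1.4856, -2.1718, 3.7000).
Back-substitute: x_3 = 3.7000/2.4422 = 1.5150.
x_2 = (-2.1718 − 2.4142·1.5150)/6.5416 = -0.8911.
x_1 = (1.4856 − 1.4856·(-0.8911) + 3.8996·1.5150)/5.3852 = 1.6188.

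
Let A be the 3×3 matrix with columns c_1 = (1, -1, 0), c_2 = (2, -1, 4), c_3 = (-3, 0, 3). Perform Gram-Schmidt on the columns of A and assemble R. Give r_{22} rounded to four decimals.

e_1 = c_1/‖c_1‖ = (1, -1, 0)/1.4142 = (0.7071, -0.7071, 0.0000).
r_{12} = e_1·c_2 = 2.1213.
u_2 = c_2 − 2.1213·e_1 = (0.5000, 0.5000, 4.0000).
r_{22} = ‖u_2‖ = 4.0620.

r_{22} = 4.0620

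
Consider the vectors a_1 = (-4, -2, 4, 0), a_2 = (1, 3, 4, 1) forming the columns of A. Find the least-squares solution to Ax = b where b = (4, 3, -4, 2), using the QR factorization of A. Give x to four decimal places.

q_1 = a_1/‖a_1‖ = (-4, -2, 4, 0)/6.0000 = (-0.6667, -0.3333, 0.6667, 0.0000).
r_{12} = q_1·a_2 = 1.0000.
u_2 = a_2 − 1.0000·q_1 = (1.6667, 3.3333, 3.3333, 1.0000).
‖u_2‖ = 5.0990, so q_2 = (0.3269, 0.6537, 0.6537, 0.1961).
Qᵀb = (-6.3333, 1.0460).
Back-substitute: x_2 = 1.0460/5.0990 = 0.2051.
x_1 = (-6.3333 − 1.0000·0.2051)/6.0000 = -1.0897.

x = (-1.0897, 0.2051)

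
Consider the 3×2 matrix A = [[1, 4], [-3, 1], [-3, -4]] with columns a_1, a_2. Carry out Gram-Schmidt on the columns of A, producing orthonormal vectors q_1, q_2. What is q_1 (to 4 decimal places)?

q_1 = (0.2294, -0.6882, -0.6882)

q_1 = a_1/‖a_1‖ = (1, -3, -3)/4.3589 = (0.2294, -0.6882, -0.6882).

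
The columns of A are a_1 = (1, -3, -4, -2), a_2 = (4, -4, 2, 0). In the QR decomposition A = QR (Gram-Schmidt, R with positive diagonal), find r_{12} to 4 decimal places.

r_{12} = 1.4606

a_1 = (1, -3, -4, -2); ‖a_1‖ = 5.4772, so q_1 = (0.1826, -0.5477, -0.7303, -0.3651).
r_{12} = q_1·a_2 = 1.4606.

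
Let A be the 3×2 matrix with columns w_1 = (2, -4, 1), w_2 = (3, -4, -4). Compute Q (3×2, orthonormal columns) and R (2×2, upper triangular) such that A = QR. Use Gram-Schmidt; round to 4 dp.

w_1 = (2, -4, 1); ‖w_1‖ = 4.5826, so q_1 = (0.4364, -0.8729, 0.2182).
q_1·w_2 = 0.4364·3 + (-0.8729)·(-4) + 0.2182·(-4) = 3.9279.
u_2 = w_2 − 3.9279·q_1 = (1.2857, -0.5714, -4.8571).
‖u_2‖ = 5.0568, so q_2 = (0.2543, -0.1130, -0.9605).

Q = [[0.4364, 0.2543], [-0.8729, -0.1130], [0.2182, -0.9605]], R = [[4.5826, 3.9279], [0.0000, 5.0568]]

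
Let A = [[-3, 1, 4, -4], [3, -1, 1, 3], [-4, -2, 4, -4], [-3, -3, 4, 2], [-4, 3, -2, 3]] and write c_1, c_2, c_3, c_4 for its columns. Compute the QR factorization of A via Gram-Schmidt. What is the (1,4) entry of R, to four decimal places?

e_1 = c_1/‖c_1‖ = (-3, 3, -4, -3, -4)/7.6811 = (-0.3906, 0.3906, -0.5208, -0.3906, -0.5208).
r_{14} = e_1·c_4 = 2.4736.

r_{14} = 2.4736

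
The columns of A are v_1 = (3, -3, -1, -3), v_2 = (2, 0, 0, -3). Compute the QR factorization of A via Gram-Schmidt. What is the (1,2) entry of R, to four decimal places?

r_{12} = 2.8347

v_1 = (3, -3, -1, -3); ‖v_1‖ = 5.2915, so e_1 = (0.5669, -0.5669, -0.1890, -0.5669).
r_{12} = e_1·v_2 = 2.8347.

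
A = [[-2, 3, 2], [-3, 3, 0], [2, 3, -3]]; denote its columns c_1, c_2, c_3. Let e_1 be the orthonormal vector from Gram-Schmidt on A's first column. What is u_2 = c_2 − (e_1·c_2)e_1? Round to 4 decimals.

c_1 = (-2, -3, 2); ‖c_1‖ = 4.1231, so e_1 = (-0.4851, -0.7276, 0.4851).
e_1·c_2 = (-0.4851)·3 + (-0.7276)·3 + 0.4851·3 = -2.1828.
u_2 = c_2 + 2.1828·e_1 = (1.9412, 1.4118, 4.0588).

u_2 = (1.9412, 1.4118, 4.0588)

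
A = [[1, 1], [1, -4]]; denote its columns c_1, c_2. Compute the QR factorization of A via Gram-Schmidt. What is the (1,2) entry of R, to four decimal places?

c_1 = (1, 1); ‖c_1‖ = 1.4142, so e_1 = (0.7071, 0.7071).
r_{12} = e_1·c_2 = -2.1213.

r_{12} = -2.1213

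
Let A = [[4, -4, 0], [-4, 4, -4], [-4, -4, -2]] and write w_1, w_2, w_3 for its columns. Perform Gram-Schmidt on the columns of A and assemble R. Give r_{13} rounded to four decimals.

w_1 = (4, -4, -4); ‖w_1‖ = 6.9282, so e_1 = (0.5774, -0.5774, -0.5774).
r_{13} = e_1·w_3 = 3.4641.

r_{13} = 3.4641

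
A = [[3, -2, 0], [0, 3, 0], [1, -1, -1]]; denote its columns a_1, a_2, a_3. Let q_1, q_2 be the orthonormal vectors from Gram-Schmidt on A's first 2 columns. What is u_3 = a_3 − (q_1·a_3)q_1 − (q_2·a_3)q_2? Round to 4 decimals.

a_1 = (3, 0, 1); ‖a_1‖ = 3.1623, so q_1 = (0.9487, 0.0000, 0.3162).
q_1·a_2 = 0.9487·(-2) + 0.0000·3 + 0.3162·(-1) = -2.2136.
u_2 = a_2 + 2.2136·q_1 = (0.1000, 3.0000, -0.3000).
‖u_2‖ = 3.0166, so q_2 = (0.0331, 0.9945, -0.0994).
q_1·a_3 = 0.9487·0 + 0.0000·0 + 0.3162·(-1) = -0.3162; q_2·a_3 = 0.0331·0 + 0.9945·0 + (-0.0994)·(-1) = 0.0994.
u_3 = a_3 + 0.3162·q_1 − 0.0994·q_2 = (0.2967, -0.0989, -0.8901).

u_3 = (0.2967, -0.0989, -0.8901)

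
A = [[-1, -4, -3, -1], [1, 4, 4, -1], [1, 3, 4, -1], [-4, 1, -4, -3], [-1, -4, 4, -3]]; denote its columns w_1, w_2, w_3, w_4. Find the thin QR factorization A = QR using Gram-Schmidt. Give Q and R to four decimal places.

Q = [[-0.2236, -0.4787, -0.2019, -0.8242], [0.2236, 0.4787, 0.3501, -0.4009], [0.2236, 0.3399, 0.3711, -0.3754], [-0.8944, 0.4440, 0.0218, -0.0221], [-0.2236, -0.4787, 0.8358, 0.1361]], R = [[4.4721, 2.4597, 5.1430, 3.1305], [0.0000, 7.2076, 1.0198, -0.2359], [0.0000, 0.0000, 6.7461, -3.0921], [0.0000, 0.0000, 0.0000, 1.2584]]

q_1 = w_1/‖w_1‖ = (-1, 1, 1, -4, -1)/4.4721 = (-0.2236, 0.2236, 0.2236, -0.8944, -0.2236).
r_{12} = q_1·w_2 = 2.4597.
u_2 = w_2 − 2.4597·q_1 = (-3.4500, 3.4500, 2.4500, 3.2000, -3.4500).
‖u_2‖ = 7.2076, so q_2 = (-0.4787, 0.4787, 0.3399, 0.4440, -0.4787).
r_{13} = q_1·w_3 = 5.1430; r_{23} = q_2·w_3 = 1.0198.
u_3 = w_3 − 5.1430·q_1 − 1.0198·q_2 = (-1.3619, 2.3619, 2.5034, 0.1473, 5.6381).
‖u_3‖ = 6.7461, so q_3 = (-0.2019, 0.3501, 0.3711, 0.0218, 0.8358).
r_{14} = q_1·w_4 = 3.1305; r_{24} = q_2·w_4 = -0.2359; r_{34} = q_3·w_4 = -3.0921.
u_4 = w_4 − 3.1305·q_1 + 0.2359·q_2 + 3.0921·q_3 = (-1.0371, -0.5045, -0.4724, -0.0278, 0.1713).
‖u_4‖ = 1.2584, so q_4 = (-0.8242, -0.4009, -0.3754, -0.0221, 0.1361).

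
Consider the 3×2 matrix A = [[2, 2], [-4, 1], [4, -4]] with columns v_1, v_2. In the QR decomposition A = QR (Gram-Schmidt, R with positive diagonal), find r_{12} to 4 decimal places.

q_1 = v_1/‖v_1‖ = (2, -4, 4)/6.0000 = (0.3333, -0.6667, 0.6667).
r_{12} = q_1·v_2 = -2.6667.

r_{12} = -2.6667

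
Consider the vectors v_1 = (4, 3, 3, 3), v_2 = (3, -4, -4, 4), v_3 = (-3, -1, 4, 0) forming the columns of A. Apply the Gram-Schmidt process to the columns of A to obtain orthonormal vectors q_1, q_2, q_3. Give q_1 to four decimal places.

q_1 = (0.6100, 0.4575, 0.4575, 0.4575)

v_1 = (4, 3, 3, 3); ‖v_1‖ = 6.5574, so q_1 = (0.6100, 0.4575, 0.4575, 0.4575).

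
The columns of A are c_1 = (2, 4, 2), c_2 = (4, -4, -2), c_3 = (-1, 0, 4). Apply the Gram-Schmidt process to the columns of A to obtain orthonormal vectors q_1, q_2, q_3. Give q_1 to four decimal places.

q_1 = (0.4082, 0.8165, 0.4082)

c_1 = (2, 4, 2); ‖c_1‖ = 4.8990, so q_1 = (0.4082, 0.8165, 0.4082).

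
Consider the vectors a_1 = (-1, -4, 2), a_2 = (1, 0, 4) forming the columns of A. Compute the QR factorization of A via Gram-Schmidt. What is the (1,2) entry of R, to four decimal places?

r_{12} = 1.5275

a_1 = (-1, -4, 2); ‖a_1‖ = 4.5826, so q_1 = (-0.2182, -0.8729, 0.4364).
r_{12} = q_1·a_2 = 1.5275.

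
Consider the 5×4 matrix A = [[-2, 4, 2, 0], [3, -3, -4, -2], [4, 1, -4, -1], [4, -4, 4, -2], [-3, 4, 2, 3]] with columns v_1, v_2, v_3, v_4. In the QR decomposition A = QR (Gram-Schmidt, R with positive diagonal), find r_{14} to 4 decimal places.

r_{14} = -3.6742

v_1 = (-2, 3, 4, 4, -3); ‖v_1‖ = 7.3485, so e_1 = (-0.2722, 0.4082, 0.5443, 0.5443, -0.4082).
r_{14} = e_1·v_4 = -3.6742.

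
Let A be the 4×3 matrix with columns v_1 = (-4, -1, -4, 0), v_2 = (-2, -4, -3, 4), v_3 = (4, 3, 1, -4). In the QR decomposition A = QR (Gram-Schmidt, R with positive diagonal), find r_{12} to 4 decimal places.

r_{12} = 4.1779

q_1 = v_1/‖v_1‖ = (-4, -1, -4, 0)/5.7446 = (-0.6963, -0.1741, -0.6963, 0.0000).
r_{12} = q_1·v_2 = 4.1779.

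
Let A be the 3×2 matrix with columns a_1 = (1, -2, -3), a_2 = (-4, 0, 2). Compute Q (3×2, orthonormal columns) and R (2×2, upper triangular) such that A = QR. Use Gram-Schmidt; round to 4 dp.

a_1 = (1, -2, -3); ‖a_1‖ = 3.7417, so q_1 = (0.2673, -0.5345, -0.8018).
q_1·a_2 = 0.2673·(-4) + (-0.5345)·0 + (-0.8018)·2 = -2.6726.
u_2 = a_2 + 2.6726·q_1 = (-3.2857, -1.4286, -0.1429).
‖u_2‖ = 3.5857, so q_2 = (-0.9163, -0.3984, -0.0398).

Q = [[0.2673, -0.9163], [-0.5345, -0.3984], [-0.8018, -0.0398]], R = [[3.7417, -2.6726], [0.0000, 3.5857]]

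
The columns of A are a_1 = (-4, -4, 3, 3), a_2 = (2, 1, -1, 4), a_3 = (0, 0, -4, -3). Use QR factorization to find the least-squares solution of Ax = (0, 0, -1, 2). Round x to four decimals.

x = (0.2000, 0.5300, 0.2576)

a_1 = (-4, -4, 3, 3); ‖a_1‖ = 7.0711, so q_1 = (-0.5657, -0.5657, 0.4243, 0.4243).
q_1·a_2 = (-0.5657)·2 + (-0.5657)·1 + 0.4243·(-1) + 0.4243·4 = -0.4243.
u_2 = a_2 + 0.4243·q_1 = (1.7600, 0.7600, -0.8200, 4.1800).
‖u_2‖ = 4.6712, so q_2 = (0.3768, 0.1627, -0.1755, 0.8948).
q_1·a_3 = (-0.5657)·0 + (-0.5657)·0 + 0.4243·(-4) + 0.4243·(-3) = -2.9698; q_2·a_3 = 0.3768·0 + 0.1627·0 + (-0.1755)·(-4) + 0.8948·(-3) = -1.9824.
u_3 = a_3 + 2.9698·q_1 + 1.9824·q_2 = (-0.9331, -1.3575, -3.0880, 0.0339).
‖u_3‖ = 3.5000, so q_3 = (-0.2666, -0.3878, -0.8823, 0.0097).
Qᵀb = (0.4243, 1.9652, 0.9017).
Back-substitute: x_3 = 0.9017/3.5000 = 0.2576.
x_2 = (1.9652 + 1.9824·0.2576)/4.6712 = 0.5300.
x_1 = (0.4243 + 0.4243·0.5300 + 2.9698·0.2576)/7.0711 = 0.2000.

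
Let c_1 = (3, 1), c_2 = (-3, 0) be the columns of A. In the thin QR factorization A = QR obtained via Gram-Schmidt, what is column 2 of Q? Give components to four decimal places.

e_2 = (-0.3162, 0.9487)

c_1 = (3, 1); ‖c_1‖ = 3.1623, so e_1 = (0.9487, 0.3162).
e_1·c_2 = 0.9487·(-3) + 0.3162·0 = -2.8460.
u_2 = c_2 + 2.8460·e_1 = (-0.3000, 0.9000).
‖u_2‖ = 0.9487, so e_2 = (-0.3162, 0.9487).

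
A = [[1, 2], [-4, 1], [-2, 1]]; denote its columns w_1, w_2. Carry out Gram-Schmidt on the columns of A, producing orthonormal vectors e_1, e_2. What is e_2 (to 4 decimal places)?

e_2 = (0.9571, 0.1040, 0.2705)

w_1 = (1, -4, -2); ‖w_1‖ = 4.5826, so e_1 = (0.2182, -0.8729, -0.4364).
e_1·w_2 = 0.2182·2 + (-0.8729)·1 + (-0.4364)·1 = -0.8729.
u_2 = w_2 + 0.8729·e_1 = (2.1905, 0.2381, 0.6190).
‖u_2‖ = 2.2887, so e_2 = (0.9571, 0.1040, 0.2705).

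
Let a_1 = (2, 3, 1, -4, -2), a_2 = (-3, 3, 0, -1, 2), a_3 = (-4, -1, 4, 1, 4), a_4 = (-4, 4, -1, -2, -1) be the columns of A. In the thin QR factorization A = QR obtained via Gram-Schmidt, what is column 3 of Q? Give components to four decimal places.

e_3 = (-0.0815, -0.2864, 0.9139, -0.1446, 0.2350)

a_1 = (2, 3, 1, -4, -2); ‖a_1‖ = 5.8310, so e_1 = (0.3430, 0.5145, 0.1715, -0.6860, -0.3430).
e_1·a_2 = 0.3430·(-3) + 0.5145·3 + 0.1715·0 + (-0.6860)·(-1) + (-0.3430)·2 = 0.5145.
u_2 = a_2 − 0.5145·e_1 = (-3.1765, 2.7353, -0.0882, -0.6471, 2.1765).
‖u_2‖ = 4.7682, so e_2 = (-0.6662, 0.5737, -0.0185, -0.1357, 0.4565).
e_1·a_3 = 0.3430·(-4) + 0.5145·(-1) + 0.1715·4 + (-0.6860)·1 + (-0.3430)·4 = -3.2585; e_2·a_3 = (-0.6662)·(-4) + 0.5737·(-1) + (-0.0185)·4 + (-0.1357)·1 + 0.4565·4 = 3.7072.
u_3 = a_3 + 3.2585·e_1 − 3.7072·e_2 = (-0.4127, -1.4502, 4.6274, -0.7322, 1.1902).
‖u_3‖ = 5.0635, so e_3 = (-0.0815, -0.2864, 0.9139, -0.1446, 0.2350).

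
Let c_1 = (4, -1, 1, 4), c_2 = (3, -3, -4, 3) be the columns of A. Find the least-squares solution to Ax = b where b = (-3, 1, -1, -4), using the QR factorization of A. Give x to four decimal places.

x = (-0.8896, 0.0107)

e_1 = c_1/‖c_1‖ = (4, -1, 1, 4)/5.8310 = (0.6860, -0.1715, 0.1715, 0.6860).
r_{12} = e_1·c_2 = 3.9445.
u_2 = c_2 − 3.9445·e_1 = (0.2941, -2.3235, -4.6765, 0.2941).
‖u_2‖ = 5.2384, so e_2 = (0.0561, -0.4436, -0.8927, 0.0561).
Qᵀb = (-5.1450, 0.0561).
Back-substitute: x_2 = 0.0561/5.2384 = 0.0107.
x_1 = (-5.1450 − 3.9445·0.0107)/5.8310 = -0.8896.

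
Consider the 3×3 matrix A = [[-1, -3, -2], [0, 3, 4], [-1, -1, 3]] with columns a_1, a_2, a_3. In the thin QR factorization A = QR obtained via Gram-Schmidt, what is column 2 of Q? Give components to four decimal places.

q_2 = (-0.3015, 0.9045, 0.3015)

q_1 = a_1/‖a_1‖ = (-1, 0, -1)/1.4142 = (-0.7071, 0.0000, -0.7071).
r_{12} = q_1·a_2 = 2.8284.
u_2 = a_2 − 2.8284·q_1 = (-1.0000, 3.0000, 1.0000).
‖u_2‖ = 3.3166, so q_2 = (-0.3015, 0.9045, 0.3015).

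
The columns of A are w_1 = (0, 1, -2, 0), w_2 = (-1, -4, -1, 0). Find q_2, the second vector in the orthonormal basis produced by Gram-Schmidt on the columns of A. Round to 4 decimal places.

q_2 = (-0.2411, -0.8680, -0.4340, 0.0000)

q_1 = w_1/‖w_1‖ = (0, 1, -2, 0)/2.2361 = (0.0000, 0.4472, -0.8944, 0.0000).
r_{12} = q_1·w_2 = -0.8944.
u_2 = w_2 + 0.8944·q_1 = (-1.0000, -3.6000, -1.8000, 0.0000).
‖u_2‖ = 4.1473, so q_2 = (-0.2411, -0.8680, -0.4340, 0.0000).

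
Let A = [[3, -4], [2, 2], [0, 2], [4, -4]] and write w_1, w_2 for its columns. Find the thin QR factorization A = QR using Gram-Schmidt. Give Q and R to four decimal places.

q_1 = w_1/‖w_1‖ = (3, 2, 0, 4)/5.3852 = (0.5571, 0.3714, 0.0000, 0.7428).
r_{12} = q_1·w_2 = -4.4567.
u_2 = w_2 + 4.4567·q_1 = (-1.5172, 3.6552, 2.0000, -0.6897).
‖u_2‖ = 4.4875, so q_2 = (-0.3381, 0.8145, 0.4457, -0.1537).

Q = [[0.5571, -0.3381], [0.3714, 0.8145], [0.0000, 0.4457], [0.7428, -0.1537]], R = [[5.3852, -4.4567], [0.0000, 4.4875]]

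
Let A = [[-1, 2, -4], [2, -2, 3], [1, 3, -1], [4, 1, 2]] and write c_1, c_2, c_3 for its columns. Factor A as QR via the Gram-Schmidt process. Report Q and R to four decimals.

c_1 = (-1, 2, 1, 4); ‖c_1‖ = 4.6904, so e_1 = (-0.2132, 0.4264, 0.2132, 0.8528).
e_1·c_2 = (-0.2132)·2 + 0.4264·(-2) + 0.2132·3 + 0.8528·1 = 0.2132.
u_2 = c_2 − 0.2132·e_1 = (2.0455, -2.0909, 2.9545, 0.8182).
‖u_2‖ = 4.2373, so e_2 = (0.4827, -0.4935, 0.6973, 0.1931).
e_1·c_3 = (-0.2132)·(-4) + 0.4264·3 + 0.2132·(-1) + 0.8528·2 = 3.6244; e_2·c_3 = 0.4827·(-4) + (-0.4935)·3 + 0.6973·(-1) + 0.1931·2 = -3.7224.
u_3 = c_3 − 3.6244·e_1 + 3.7224·e_2 = (-1.4304, -0.3823, 0.8228, -0.3722).
‖u_3‖ = 1.7342, so e_3 = (-0.8248, -0.2204, 0.4744, -0.2146).

Q = [[-0.2132, 0.4827, -0.8248], [0.4264, -0.4935, -0.2204], [0.2132, 0.6973, 0.4744], [0.8528, 0.1931, -0.2146]], R = [[4.6904, 0.2132, 3.6244], [0.0000, 4.2373, -3.7224], [0.0000, 0.0000, 1.7342]]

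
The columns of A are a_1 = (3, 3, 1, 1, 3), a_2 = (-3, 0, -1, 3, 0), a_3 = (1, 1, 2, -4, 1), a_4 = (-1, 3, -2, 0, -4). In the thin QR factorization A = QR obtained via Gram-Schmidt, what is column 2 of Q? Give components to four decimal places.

a_1 = (3, 3, 1, 1, 3); ‖a_1‖ = 5.3852, so q_1 = (0.5571, 0.5571, 0.1857, 0.1857, 0.5571).
q_1·a_2 = 0.5571·(-3) + 0.5571·0 + 0.1857·(-1) + 0.1857·3 + 0.5571·0 = -1.2999.
u_2 = a_2 + 1.2999·q_1 = (-2.2759, 0.7241, -0.7586, 3.2414, 0.7241).
‖u_2‖ = 4.1606, so q_2 = (-0.5470, 0.1740, -0.1823, 0.7791, 0.1740).

q_2 = (-0.5470, 0.1740, -0.1823, 0.7791, 0.1740)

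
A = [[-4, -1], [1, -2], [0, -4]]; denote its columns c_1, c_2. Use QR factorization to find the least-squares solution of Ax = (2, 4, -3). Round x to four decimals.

c_1 = (-4, 1, 0); ‖c_1‖ = 4.1231, so e_1 = (-0.9701, 0.2425, 0.0000).
e_1·c_2 = (-0.9701)·(-1) + 0.2425·(-2) + 0.0000·(-4) = 0.4851.
u_2 = c_2 − 0.4851·e_1 = (-0.5294, -2.1176, -4.0000).
‖u_2‖ = 4.5568, so e_2 = (-0.1162, -0.4647, -0.8778).
Qᵀb = (-0.9701, 0.5422).
Back-substitute: x_2 = 0.5422/4.5568 = 0.1190.
x_1 = (-0.9701 − 0.4851·0.1190)/4.1231 = -0.2493.

x = (-0.2493, 0.1190)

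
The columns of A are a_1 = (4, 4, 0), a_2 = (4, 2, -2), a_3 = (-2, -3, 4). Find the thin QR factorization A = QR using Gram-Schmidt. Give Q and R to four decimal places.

a_1 = (4, 4, 0); ‖a_1‖ = 5.6569, so q_1 = (0.7071, 0.7071, 0.0000).
q_1·a_2 = 0.7071·4 + 0.7071·2 + 0.0000·(-2) = 4.2426.
u_2 = a_2 − 4.2426·q_1 = (1.0000, -1.0000, -2.0000).
‖u_2‖ = 2.4495, so q_2 = (0.4082, -0.4082, -0.8165).
q_1·a_3 = 0.7071·(-2) + 0.7071·(-3) + 0.0000·4 = -3.5355; q_2·a_3 = 0.4082·(-2) + (-0.4082)·(-3) + (-0.8165)·4 = -2.8577.
u_3 = a_3 + 3.5355·q_1 + 2.8577·q_2 = (1.6667, -1.6667, 1.6667).
‖u_3‖ = 2.8868, so q_3 = (0.5774, -0.5774, 0.5774).

Q = [[0.7071, 0.4082, 0.5774], [0.7071, -0.4082, -0.5774], [0.0000, -0.8165, 0.5774]], R = [[5.6569, 4.2426, -3.5355], [0.0000, 2.4495, -2.8577], [0.0000, 0.0000, 2.8868]]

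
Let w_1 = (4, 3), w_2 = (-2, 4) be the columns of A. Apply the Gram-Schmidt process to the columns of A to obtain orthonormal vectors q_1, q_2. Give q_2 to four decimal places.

q_2 = (-0.6000, 0.8000)

w_1 = (4, 3); ‖w_1‖ = 5.0000, so q_1 = (0.8000, 0.6000).
q_1·w_2 = 0.8000·(-2) + 0.6000·4 = 0.8000.
u_2 = w_2 − 0.8000·q_1 = (-2.6400, 3.5200).
‖u_2‖ = 4.4000, so q_2 = (-0.6000, 0.8000).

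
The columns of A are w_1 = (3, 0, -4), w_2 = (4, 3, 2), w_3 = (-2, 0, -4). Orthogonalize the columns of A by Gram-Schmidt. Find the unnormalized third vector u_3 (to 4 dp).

u_3 = (-1.0155, 1.8618, -0.7616)

w_1 = (3, 0, -4); ‖w_1‖ = 5.0000, so q_1 = (0.6000, 0.0000, -0.8000).
q_1·w_2 = 0.6000·4 + 0.0000·3 + (-0.8000)·2 = 0.8000.
u_2 = w_2 − 0.8000·q_1 = (3.5200, 3.0000, 2.6400).
‖u_2‖ = 5.3254, so q_2 = (0.6610, 0.5633, 0.4957).
q_1·w_3 = 0.6000·(-2) + 0.0000·0 + (-0.8000)·(-4) = 2.0000; q_2·w_3 = 0.6610·(-2) + 0.5633·0 + 0.4957·(-4) = -3.3049.
u_3 = w_3 − 2.0000·q_1 + 3.3049·q_2 = (-1.0155, 1.8618, -0.7616).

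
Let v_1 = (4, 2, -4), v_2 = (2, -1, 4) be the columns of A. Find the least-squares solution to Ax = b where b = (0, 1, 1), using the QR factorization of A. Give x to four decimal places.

x = (-0.0183, 0.1341)

v_1 = (4, 2, -4); ‖v_1‖ = 6.0000, so e_1 = (0.6667, 0.3333, -0.6667).
e_1·v_2 = 0.6667·2 + 0.3333·(-1) + (-0.6667)·4 = -1.6667.
u_2 = v_2 + 1.6667·e_1 = (3.1111, -0.4444, 2.8889).
‖u_2‖ = 4.2687, so e_2 = (0.7288, -0.1041, 0.6768).
Qᵀb = (-0.3333, 0.5726).
Back-substitute: x_2 = 0.5726/4.2687 = 0.1341.
x_1 = (-0.3333 + 1.6667·0.1341)/6.0000 = -0.0183.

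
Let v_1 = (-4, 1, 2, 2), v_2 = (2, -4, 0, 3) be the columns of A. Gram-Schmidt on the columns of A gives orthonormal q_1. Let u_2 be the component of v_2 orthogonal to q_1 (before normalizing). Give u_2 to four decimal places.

u_2 = (1.0400, -3.7600, 0.4800, 3.4800)

q_1 = v_1/‖v_1‖ = (-4, 1, 2, 2)/5.0000 = (-0.8000, 0.2000, 0.4000, 0.4000).
r_{12} = q_1·v_2 = -1.2000.
u_2 = v_2 + 1.2000·q_1 = (1.0400, -3.7600, 0.4800, 3.4800).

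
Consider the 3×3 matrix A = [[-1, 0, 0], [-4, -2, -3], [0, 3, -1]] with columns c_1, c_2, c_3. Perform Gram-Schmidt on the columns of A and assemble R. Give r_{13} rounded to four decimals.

r_{13} = 2.9104

q_1 = c_1/‖c_1‖ = (-1, -4, 0)/4.1231 = (-0.2425, -0.9701, 0.0000).
r_{13} = q_1·c_3 = 2.9104.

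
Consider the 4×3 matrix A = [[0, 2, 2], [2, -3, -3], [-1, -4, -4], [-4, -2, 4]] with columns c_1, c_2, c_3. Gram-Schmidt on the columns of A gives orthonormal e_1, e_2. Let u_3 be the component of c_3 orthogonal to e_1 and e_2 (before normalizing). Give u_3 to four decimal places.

c_1 = (0, 2, -1, -4); ‖c_1‖ = 4.5826, so e_1 = (0.0000, 0.4364, -0.2182, -0.8729).
e_1·c_2 = 0.0000·2 + 0.4364·(-3) + (-0.2182)·(-4) + (-0.8729)·(-2) = 1.3093.
u_2 = c_2 − 1.3093·e_1 = (2.0000, -3.5714, -3.7143, -0.8571).
‖u_2‖ = 5.5934, so e_2 = (0.3576, -0.6385, -0.6641, -0.1532).
e_1·c_3 = 0.0000·2 + 0.4364·(-3) + (-0.2182)·(-4) + (-0.8729)·4 = -3.9279; e_2·c_3 = 0.3576·2 + (-0.6385)·(-3) + (-0.6641)·(-4) + (-0.1532)·4 = 4.6739.
u_3 = c_3 + 3.9279·e_1 − 4.6739·e_2 = (0.3288, 1.6986, -1.7534, 1.2877).

u_3 = (0.3288, 1.6986, -1.7534, 1.2877)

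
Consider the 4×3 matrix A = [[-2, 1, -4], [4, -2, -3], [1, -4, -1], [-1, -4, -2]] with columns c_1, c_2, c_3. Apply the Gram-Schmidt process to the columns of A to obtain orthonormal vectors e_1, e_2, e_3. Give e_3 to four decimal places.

e_3 = (-0.8674, -0.4799, 0.1040, -0.0809)

c_1 = (-2, 4, 1, -1); ‖c_1‖ = 4.6904, so e_1 = (-0.4264, 0.8528, 0.2132, -0.2132).
e_1·c_2 = (-0.4264)·1 + 0.8528·(-2) + 0.2132·(-4) + (-0.2132)·(-4) = -2.1320.
u_2 = c_2 + 2.1320·e_1 = (0.0909, -0.1818, -3.5455, -4.4545).
‖u_2‖ = 5.6969, so e_2 = (0.0160, -0.0319, -0.6223, -0.7819).
e_1·c_3 = (-0.4264)·(-4) + 0.8528·(-3) + 0.2132·(-1) + (-0.2132)·(-2) = -0.6396; e_2·c_3 = 0.0160·(-4) + (-0.0319)·(-3) + (-0.6223)·(-1) + (-0.7819)·(-2) = 2.2181.
u_3 = c_3 + 0.6396·e_1 − 2.2181·e_2 = (-4.3081, -2.3838, 0.5168, -0.4020).
‖u_3‖ = 4.9670, so e_3 = (-0.8674, -0.4799, 0.1040, -0.0809).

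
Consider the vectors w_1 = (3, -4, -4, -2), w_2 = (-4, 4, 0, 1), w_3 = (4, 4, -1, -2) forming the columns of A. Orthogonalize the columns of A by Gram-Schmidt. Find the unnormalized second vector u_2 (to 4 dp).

w_1 = (3, -4, -4, -2); ‖w_1‖ = 6.7082, so q_1 = (0.4472, -0.5963, -0.5963, -0.2981).
q_1·w_2 = 0.4472·(-4) + (-0.5963)·4 + (-0.5963)·0 + (-0.2981)·1 = -4.4721.
u_2 = w_2 + 4.4721·q_1 = (-2.0000, 1.3333, -2.6667, -0.3333).

u_2 = (-2.0000, 1.3333, -2.6667, -0.3333)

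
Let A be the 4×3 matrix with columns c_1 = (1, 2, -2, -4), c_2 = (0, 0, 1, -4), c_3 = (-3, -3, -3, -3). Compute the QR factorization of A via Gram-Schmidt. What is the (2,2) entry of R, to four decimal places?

e_1 = c_1/‖c_1‖ = (1, 2, -2, -4)/5.0000 = (0.2000, 0.4000, -0.4000, -0.8000).
r_{12} = e_1·c_2 = 2.8000.
u_2 = c_2 − 2.8000·e_1 = (-0.5600, -1.1200, 2.1200, -1.7600).
r_{22} = ‖u_2‖ = 3.0265.

r_{22} = 3.0265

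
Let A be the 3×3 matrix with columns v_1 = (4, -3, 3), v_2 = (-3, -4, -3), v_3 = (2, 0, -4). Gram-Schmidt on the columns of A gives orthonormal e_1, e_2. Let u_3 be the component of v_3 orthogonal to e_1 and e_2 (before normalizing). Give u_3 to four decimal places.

v_1 = (4, -3, 3); ‖v_1‖ = 5.8310, so e_1 = (0.6860, -0.5145, 0.5145).
e_1·v_2 = 0.6860·(-3) + (-0.5145)·(-4) + 0.5145·(-3) = -1.5435.
u_2 = v_2 + 1.5435·e_1 = (-1.9412, -4.7941, -2.2059).
‖u_2‖ = 5.6230, so e_2 = (-0.3452, -0.8526, -0.3923).
e_1·v_3 = 0.6860·2 + (-0.5145)·0 + 0.5145·(-4) = -0.6860; e_2·v_3 = (-0.3452)·2 + (-0.8526)·0 + (-0.3923)·(-4) = 0.8788.
u_3 = v_3 + 0.6860·e_1 − 0.8788·e_2 = (2.7740, 0.3963, -3.3023).

u_3 = (2.7740, 0.3963, -3.3023)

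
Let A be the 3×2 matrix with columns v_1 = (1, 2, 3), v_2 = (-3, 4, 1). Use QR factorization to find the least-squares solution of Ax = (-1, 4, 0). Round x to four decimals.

v_1 = (1, 2, 3); ‖v_1‖ = 3.7417, so q_1 = (0.2673, 0.5345, 0.8018).
q_1·v_2 = 0.2673·(-3) + 0.5345·4 + 0.8018·1 = 2.1381.
u_2 = v_2 − 2.1381·q_1 = (-3.5714, 2.8571, -0.7143).
‖u_2‖ = 4.6291, so q_2 = (-0.7715, 0.6172, -0.1543).
Qᵀb = (1.8708, 3.2404).
Back-substitute: x_2 = 3.2404/4.6291 = 0.7000.
x_1 = (1.8708 − 2.1381·0.7000)/3.7417 = 0.1000.

x = (0.1000, 0.7000)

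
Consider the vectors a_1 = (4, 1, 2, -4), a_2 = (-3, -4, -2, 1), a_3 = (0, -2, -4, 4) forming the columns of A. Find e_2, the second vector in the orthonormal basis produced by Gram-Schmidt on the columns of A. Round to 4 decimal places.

a_1 = (4, 1, 2, -4); ‖a_1‖ = 6.0828, so e_1 = (0.6576, 0.1644, 0.3288, -0.6576).
e_1·a_2 = 0.6576·(-3) + 0.1644·(-4) + 0.3288·(-2) + (-0.6576)·1 = -3.9456.
u_2 = a_2 + 3.9456·e_1 = (-0.4054, -3.3514, -0.7027, -1.5946).
‖u_2‖ = 3.7990, so e_2 = (-0.1067, -0.8822, -0.1850, -0.4197).

e_2 = (-0.1067, -0.8822, -0.1850, -0.4197)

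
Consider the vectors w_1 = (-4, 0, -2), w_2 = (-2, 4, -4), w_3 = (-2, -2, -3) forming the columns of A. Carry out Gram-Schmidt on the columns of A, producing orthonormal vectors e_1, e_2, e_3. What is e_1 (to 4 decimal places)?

e_1 = (-0.8944, 0.0000, -0.4472)

w_1 = (-4, 0, -2); ‖w_1‖ = 4.4721, so e_1 = (-0.8944, 0.0000, -0.4472).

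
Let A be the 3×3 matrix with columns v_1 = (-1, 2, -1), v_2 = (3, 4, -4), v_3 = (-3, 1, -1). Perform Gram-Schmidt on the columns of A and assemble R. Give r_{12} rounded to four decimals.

v_1 = (-1, 2, -1); ‖v_1‖ = 2.4495, so e_1 = (-0.4082, 0.8165, -0.4082).
r_{12} = e_1·v_2 = 3.6742.

r_{12} = 3.6742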